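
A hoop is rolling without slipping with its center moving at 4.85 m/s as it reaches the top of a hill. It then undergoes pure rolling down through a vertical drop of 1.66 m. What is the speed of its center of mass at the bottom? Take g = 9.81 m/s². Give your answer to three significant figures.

v ≈ 6.31 m/s

Here I = MR², so the shape factor k = I/(MR²) = 1.
Rolling without slipping gives ω = v/R, so the total kinetic energy is ½Mv² + ½Iω² = ½(1+k)Mv² = Mv².
Energy conservation: Mv₀² + Mgh = Mv², so v² = v₀² + 2gh/(1+k).
v = √(4.85² + 2×9.81×1.66/2) = √39.81 ≈ 6.31 m/s.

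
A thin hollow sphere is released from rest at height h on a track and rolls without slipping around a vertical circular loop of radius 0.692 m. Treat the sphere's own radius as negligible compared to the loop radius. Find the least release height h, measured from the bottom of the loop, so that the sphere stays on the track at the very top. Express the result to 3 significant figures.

h_min ≈ 1.96 m

For this body I = (2/3)MR², i.e. k = I/(MR²) = 2/3.
At the top of the loop, the minimum-contact condition is Mg = Mv_top²/r, so v_top² = gr.
With ω = v/R, the kinetic energy at speed v is ½(1+k)Mv² = (5/6)Mv².
Energy conservation from release (height h) to the top (height 2r): Mgh = Mg(2r) + (5/6)M·gr.
Thus h_min = 2r + (1+k)r/2 = r(2 + 1.667/2) = 0.692 × 2.833 ≈ 1.96 m.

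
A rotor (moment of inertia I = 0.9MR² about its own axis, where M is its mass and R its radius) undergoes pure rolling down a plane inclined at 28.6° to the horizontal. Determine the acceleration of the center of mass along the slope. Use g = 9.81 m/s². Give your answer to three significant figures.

a ≈ 2.47 m/s²

For this body I = 0.9MR², i.e. k = I/(MR²) = 0.9.
Translational: Mg sinθ − f = Ma. Rotational about the CM: fR = Iα = kMRa, so f = kMa.
Eliminating f: Mg sinθ = (1+k)Ma, so a = g sinθ/(1+k) = 9.81 × sin28.6° / 1.9 ≈ 2.47 m/s².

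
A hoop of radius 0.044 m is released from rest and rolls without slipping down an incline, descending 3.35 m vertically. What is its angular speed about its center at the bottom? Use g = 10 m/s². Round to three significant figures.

The moment of inertia is MR², giving k ≡ I/(MR²) = 1.
The rolling condition ω = v/R makes the rotational term ½I(v/R)² = ½kMv², so KE_total = ½(1+k)Mv² = Mv².
Energy conservation Mgh = ½(1+k)Mv² gives v = √(2gh/(1+k)) = √(2 × 10 × 3.35 / 2) = 5.788 m/s.
The angular speed follows from ω = v/R = 5.788/0.044 ≈ 132 rad/s.

ω ≈ 132 rad/s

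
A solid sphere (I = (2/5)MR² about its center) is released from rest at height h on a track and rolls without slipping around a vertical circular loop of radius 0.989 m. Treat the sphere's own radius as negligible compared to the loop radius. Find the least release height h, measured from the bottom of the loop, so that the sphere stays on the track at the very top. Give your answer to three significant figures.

h_min ≈ 2.67 m

With I = (2/5)MR², the ratio k = I/(MR²) is 0.4.
At the top of the loop, the minimum-contact condition is Mg = Mv_top²/r, so v_top² = gr.
With ω = v/R, the kinetic energy at speed v is ½(1+k)Mv² = (7/10)Mv².
Energy conservation from release (height h) to the top (height 2r): Mgh = Mg(2r) + (7/10)M·gr.
Thus h_min = 2r + (1+k)r/2 = r(2 + 1.4/2) = 0.989 × 2.7 ≈ 2.67 m.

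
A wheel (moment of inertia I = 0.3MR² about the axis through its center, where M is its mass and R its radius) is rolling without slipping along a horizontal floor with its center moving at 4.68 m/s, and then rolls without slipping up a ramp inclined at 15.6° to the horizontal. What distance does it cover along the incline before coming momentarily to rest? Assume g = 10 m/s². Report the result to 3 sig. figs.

Here I = 0.3MR², so the shape factor k = I/(MR²) = 0.3.
Rolling without slipping gives ω = v/R, so the total kinetic energy is ½Mv² + ½Iω² = ½(1+k)Mv² = (13/20)Mv².
Setting this equal to Mgh gives the vertical rise h = (1+k)v₀²/(2g) = 1.3×4.68²/(2×10) = 1.424 m.
Along the incline, d = h/sinθ = 1.424/sin15.6° ≈ 5.29 m.

d ≈ 5.29 m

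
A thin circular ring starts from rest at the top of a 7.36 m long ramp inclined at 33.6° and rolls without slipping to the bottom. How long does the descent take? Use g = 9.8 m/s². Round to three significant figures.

t ≈ 2.33 s

Here I = MR², so the shape factor k = I/(MR²) = 1.
Along the incline Mg sinθ − f = Ma, and torque about the center fR = Iα = kMR²(a/R) gives f = kMa.
Hence a = g sinθ/(1+k) = 9.8×sin33.6°/2 = 2.712 m/s².
Starting from rest, L = ½at², so t = √(2L/a) = √(2×7.36/2.712) ≈ 2.33 s.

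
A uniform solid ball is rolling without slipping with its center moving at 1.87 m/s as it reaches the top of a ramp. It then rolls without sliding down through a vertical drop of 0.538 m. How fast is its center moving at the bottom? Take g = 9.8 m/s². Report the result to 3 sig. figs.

v ≈ 3.32 m/s

With I = (2/5)MR², the ratio k = I/(MR²) is 0.4.
Since it rolls without slipping, ω = v/R and KE = ½Mv² + ½Iω² = ½(1+k)Mv² = (7/10)Mv².
Conserving energy between top and bottom: (7/10)Mv² = (7/10)Mv₀² + Mgh, hence v² = v₀² + 2gh/(1+k).
v = √(1.87² + 2×9.8×0.538/1.4) = √11.03 ≈ 3.32 m/s.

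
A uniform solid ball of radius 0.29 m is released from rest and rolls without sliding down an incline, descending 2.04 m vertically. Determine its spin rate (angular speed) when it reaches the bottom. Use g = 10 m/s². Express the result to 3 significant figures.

With I = (2/5)MR², the ratio k = I/(MR²) is 0.4.
Pure rolling means v = ωR; then KE = ½Mv² + ½I(v/R)² = ½(1+k)Mv² = (7/10)Mv².
Energy conservation Mgh = ½(1+k)Mv² gives v = √(2gh/(1+k)) = √(2 × 10 × 2.04 / 1.4) = 5.398 m/s.
The angular speed follows from ω = v/R = 5.398/0.29 ≈ 18.6 rad/s.

ω ≈ 18.6 rad/s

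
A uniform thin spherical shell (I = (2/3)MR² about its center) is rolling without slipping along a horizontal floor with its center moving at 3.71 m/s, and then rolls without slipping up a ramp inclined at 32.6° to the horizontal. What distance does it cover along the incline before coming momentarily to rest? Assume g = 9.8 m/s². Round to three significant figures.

The moment of inertia is (2/3)MR², giving k ≡ I/(MR²) = 2/3.
Pure rolling means v = ωR; then KE = ½Mv² + ½I(v/R)² = ½(1+k)Mv² = (5/6)Mv².
Setting this equal to Mgh gives the vertical rise h = (1+k)v₀²/(2g) = 1.667×3.71²/(2×9.8) = 1.17 m.
The distance along the slope is d = h/sinθ = 1.17/sin32.6° ≈ 2.17 m.

d ≈ 2.17 m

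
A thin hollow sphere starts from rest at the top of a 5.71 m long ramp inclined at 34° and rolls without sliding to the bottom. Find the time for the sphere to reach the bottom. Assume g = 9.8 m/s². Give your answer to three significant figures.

t ≈ 1.86 s

Here I = (2/3)MR², so the shape factor k = I/(MR²) = 2/3.
Newton's second law down the slope: Mg sinθ − f = Ma. The torque equation fR = Iα (with α = a/R) gives f = kMa.
Hence a = g sinθ/(1+k) = 9.8×sin34°/1.667 = 3.288 m/s².
Starting from rest, L = ½at², so t = √(2L/a) = √(2×5.71/3.288) ≈ 1.86 s.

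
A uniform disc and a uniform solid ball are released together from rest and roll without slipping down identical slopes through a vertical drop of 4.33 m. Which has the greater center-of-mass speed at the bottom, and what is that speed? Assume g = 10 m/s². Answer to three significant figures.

the uniform solid ball, at v ≈ 7.86 m/s

For rolling without slipping, Mgh = ½(1+k)Mv² where k = I/(MR²), so v = √(2gh/(1+k)).
Uniform disc: k = 0.5, giving v = √(2×10×4.33/1.5) = 7.598 m/s.
Uniform solid ball: k = 0.4, giving v = √(2×10×4.33/1.4) = 7.865 m/s.
The smaller k wins: the uniform solid ball, at ≈ 7.86 m/s.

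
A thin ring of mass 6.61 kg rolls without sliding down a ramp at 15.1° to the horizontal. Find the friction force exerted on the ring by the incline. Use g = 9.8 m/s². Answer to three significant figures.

f ≈ 8.44 N

The moment of inertia is MR², giving k ≡ I/(MR²) = 1.
Translational: Mg sinθ − f = Ma. Rotational about the CM: fR = Iα = kMRa, so f = kMa.
Combining, a = g sinθ/(1+k) and f = kMa = kMg sinθ/(1+k).
f = 1 × 6.61 × 9.8 × sin15.1° / 2 ≈ 8.44 N.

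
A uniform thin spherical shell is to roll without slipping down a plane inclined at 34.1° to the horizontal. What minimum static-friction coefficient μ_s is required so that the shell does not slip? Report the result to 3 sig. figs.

With I = (2/3)MR², the ratio k = I/(MR²) is 2/3.
Translational: Mg sinθ − f = Ma. Rotational about the CM: fR = Iα = kMRa, so f = kMa.
These give a = g sinθ/(1+k) and the required friction f = kMg sinθ/(1+k).
With N = Mg cosθ, the no-slip condition f ≤ μN gives μ_min = f/N = k tanθ/(1+k).
μ_min = (2/3) × tan34.1° / 1.667 ≈ 0.271.

μ_min ≈ 0.271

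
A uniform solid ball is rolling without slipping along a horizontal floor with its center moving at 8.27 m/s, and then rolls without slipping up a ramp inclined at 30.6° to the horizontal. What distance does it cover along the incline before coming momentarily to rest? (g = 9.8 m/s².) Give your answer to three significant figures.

d ≈ 9.60 m

Here I = (2/5)MR², so the shape factor k = I/(MR²) = 0.4.
Since it rolls without slipping, ω = v/R and KE = ½Mv² + ½Iω² = ½(1+k)Mv² = (7/10)Mv².
Setting this equal to Mgh gives the vertical rise h = (1+k)v₀²/(2g) = 1.4×8.27²/(2×9.8) = 4.885 m.
Along the incline, d = h/sinθ = 4.885/sin30.6° ≈ 9.60 m.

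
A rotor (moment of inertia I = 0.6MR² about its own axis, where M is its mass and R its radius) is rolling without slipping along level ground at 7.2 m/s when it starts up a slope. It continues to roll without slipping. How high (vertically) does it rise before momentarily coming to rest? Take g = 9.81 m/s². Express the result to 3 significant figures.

Here I = 0.6MR², so the shape factor k = I/(MR²) = 0.6.
The rolling condition ω = v/R makes the rotational term ½I(v/R)² = ½kMv², so KE_total = ½(1+k)Mv² = (4/5)Mv².
All of this converts to potential energy at the highest point: (4/5)Mv₀² = Mgh.
Thus h = (1+k)v₀²/(2g) = 1.6 × 7.2² / (2 × 9.81) ≈ 4.23 m.

h ≈ 4.23 m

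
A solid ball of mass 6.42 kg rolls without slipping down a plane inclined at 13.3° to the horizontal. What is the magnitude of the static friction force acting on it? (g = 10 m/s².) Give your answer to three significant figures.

For this body I = (2/5)MR², i.e. k = I/(MR²) = 0.4.
Along the incline Mg sinθ − f = Ma, and torque about the center fR = Iα = kMR²(a/R) gives f = kMa.
Combining, a = g sinθ/(1+k) and f = kMa = kMg sinθ/(1+k).
f = 0.4 × 6.42 × 10 × sin13.3° / 1.4 ≈ 4.22 N.

f ≈ 4.22 N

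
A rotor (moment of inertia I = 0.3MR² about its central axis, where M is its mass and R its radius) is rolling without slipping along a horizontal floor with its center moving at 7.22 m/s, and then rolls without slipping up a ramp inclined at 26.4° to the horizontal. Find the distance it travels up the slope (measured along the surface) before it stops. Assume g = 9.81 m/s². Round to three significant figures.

The moment of inertia is 0.3MR², giving k ≡ I/(MR²) = 0.3.
Since it rolls without slipping, ω = v/R and KE = ½Mv² + ½Iω² = ½(1+k)Mv² = (13/20)Mv².
Setting this equal to Mgh gives the vertical rise h = (1+k)v₀²/(2g) = 1.3×7.22²/(2×9.81) = 3.454 m.
Along the incline, d = h/sinθ = 3.454/sin26.4° ≈ 7.77 m.

d ≈ 7.77 m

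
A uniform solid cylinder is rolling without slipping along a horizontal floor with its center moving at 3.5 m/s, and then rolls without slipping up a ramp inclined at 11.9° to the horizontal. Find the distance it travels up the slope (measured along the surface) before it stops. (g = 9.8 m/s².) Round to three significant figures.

d ≈ 4.55 m

For this body I = (1/2)MR², i.e. k = I/(MR²) = 0.5.
Pure rolling means v = ωR; then KE = ½Mv² + ½I(v/R)² = ½(1+k)Mv² = (3/4)Mv².
Setting this equal to Mgh gives the vertical rise h = (1+k)v₀²/(2g) = 1.5×3.5²/(2×9.8) = 0.9375 m.
The distance along the slope is d = h/sinθ = 0.9375/sin11.9° ≈ 4.55 m.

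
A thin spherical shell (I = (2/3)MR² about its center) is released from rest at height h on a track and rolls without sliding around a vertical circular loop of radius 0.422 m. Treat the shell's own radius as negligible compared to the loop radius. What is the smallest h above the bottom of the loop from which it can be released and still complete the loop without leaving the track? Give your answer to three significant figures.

Here I = (2/3)MR², so the shape factor k = I/(MR²) = 2/3.
At the top, contact is just lost when gravity alone supplies the centripetal force: Mg = Mv_top²/r, i.e. v_top² = gr.
With ω = v/R, the kinetic energy at speed v is ½(1+k)Mv² = (5/6)Mv².
Energy conservation from release (height h) to the top (height 2r): Mgh = Mg(2r) + (5/6)M·gr.
Thus h_min = 2r + (1+k)r/2 = r(2 + 1.667/2) = 0.422 × 2.833 ≈ 1.20 m.

h_min ≈ 1.20 m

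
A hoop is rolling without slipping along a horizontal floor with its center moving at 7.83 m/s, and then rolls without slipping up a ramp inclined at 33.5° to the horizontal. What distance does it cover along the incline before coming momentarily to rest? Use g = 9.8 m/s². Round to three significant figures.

d ≈ 11.3 m

The moment of inertia is MR², giving k ≡ I/(MR²) = 1.
Pure rolling means v = ωR; then KE = ½Mv² + ½I(v/R)² = ½(1+k)Mv² = Mv².
Setting this equal to Mgh gives the vertical rise h = (1+k)v₀²/(2g) = 2×7.83²/(2×9.8) = 6.256 m.
The distance along the slope is d = h/sinθ = 6.256/sin33.5° ≈ 11.3 m.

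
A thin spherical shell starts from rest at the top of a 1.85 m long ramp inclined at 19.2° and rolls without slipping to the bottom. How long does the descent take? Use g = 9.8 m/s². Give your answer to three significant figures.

t ≈ 1.38 s

With I = (2/3)MR², the ratio k = I/(MR²) is 2/3.
Newton's second law down the slope: Mg sinθ − f = Ma. The torque equation fR = Iα (with α = a/R) gives f = kMa.
Hence a = g sinθ/(1+k) = 9.8×sin19.2°/1.667 = 1.934 m/s².
Starting from rest, L = ½at², so t = √(2L/a) = √(2×1.85/1.934) ≈ 1.38 s.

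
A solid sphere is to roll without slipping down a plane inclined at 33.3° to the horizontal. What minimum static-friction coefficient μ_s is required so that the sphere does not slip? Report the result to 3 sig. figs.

The moment of inertia is (2/5)MR², giving k ≡ I/(MR²) = 0.4.
Newton's second law down the slope: Mg sinθ − f = Ma. The torque equation fR = Iα (with α = a/R) gives f = kMa.
These give a = g sinθ/(1+k) and the required friction f = kMg sinθ/(1+k).
The normal force is N = Mg cosθ, so μ_min = f/N = k tanθ/(1+k).
μ_min = 0.4 × tan33.3° / 1.4 ≈ 0.188.

μ_min ≈ 0.188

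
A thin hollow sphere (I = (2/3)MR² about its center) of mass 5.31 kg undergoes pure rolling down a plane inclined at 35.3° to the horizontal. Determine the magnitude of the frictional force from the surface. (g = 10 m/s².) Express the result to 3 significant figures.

f ≈ 12.3 N

The moment of inertia is (2/3)MR², giving k ≡ I/(MR²) = 2/3.
Along the incline Mg sinθ − f = Ma, and torque about the center fR = Iα = kMR²(a/R) gives f = kMa.
Combining, a = g sinθ/(1+k) and f = kMa = kMg sinθ/(1+k).
f = (2/3) × 5.31 × 10 × sin35.3° / 1.667 ≈ 12.3 N.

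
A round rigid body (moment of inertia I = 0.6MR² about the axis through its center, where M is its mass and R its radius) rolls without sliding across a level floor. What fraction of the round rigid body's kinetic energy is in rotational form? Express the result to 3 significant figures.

With I = 0.6MR², the ratio k = I/(MR²) is 0.6.
With ω = v/R, KE_trans = ½Mv² and KE_rot = ½Iω² = ½kMv², so KE_total = ½(1+k)Mv².
The rotational fraction is therefore k/(1+k) = 0.6/1.6 ≈ 0.375.

fraction ≈ 0.375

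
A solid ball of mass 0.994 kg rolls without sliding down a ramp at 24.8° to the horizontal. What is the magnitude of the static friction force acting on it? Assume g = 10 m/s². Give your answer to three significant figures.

f ≈ 1.19 N

For this body I = (2/5)MR², i.e. k = I/(MR²) = 0.4.
Along the incline Mg sinθ − f = Ma, and torque about the center fR = Iα = kMR²(a/R) gives f = kMa.
Combining, a = g sinθ/(1+k) and f = kMa = kMg sinθ/(1+k).
f = 0.4 × 0.994 × 10 × sin24.8° / 1.4 ≈ 1.19 N.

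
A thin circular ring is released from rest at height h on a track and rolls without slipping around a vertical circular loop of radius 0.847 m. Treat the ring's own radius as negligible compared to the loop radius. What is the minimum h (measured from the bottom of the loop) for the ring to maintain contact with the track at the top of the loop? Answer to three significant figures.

h_min ≈ 2.54 m

The moment of inertia is MR², giving k ≡ I/(MR²) = 1.
At the top, contact is just lost when gravity alone supplies the centripetal force: Mg = Mv_top²/r, i.e. v_top² = gr.
With ω = v/R, the kinetic energy at speed v is ½(1+k)Mv² = Mv².
Energy conservation from release (height h) to the top (height 2r): Mgh = Mg(2r) + M·gr.
Thus h_min = 2r + (1+k)r/2 = r(2 + 2/2) = 0.847 × 3 ≈ 2.54 m.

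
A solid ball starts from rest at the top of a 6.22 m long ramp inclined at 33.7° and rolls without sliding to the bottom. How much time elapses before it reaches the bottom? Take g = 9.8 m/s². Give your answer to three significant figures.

Here I = (2/5)MR², so the shape factor k = I/(MR²) = 0.4.
Along the incline Mg sinθ − f = Ma, and torque about the center fR = Iα = kMR²(a/R) gives f = kMa.
Hence a = g sinθ/(1+k) = 9.8×sin33.7°/1.4 = 3.884 m/s².
Starting from rest, L = ½at², so t = √(2L/a) = √(2×6.22/3.884) ≈ 1.79 s.

t ≈ 1.79 s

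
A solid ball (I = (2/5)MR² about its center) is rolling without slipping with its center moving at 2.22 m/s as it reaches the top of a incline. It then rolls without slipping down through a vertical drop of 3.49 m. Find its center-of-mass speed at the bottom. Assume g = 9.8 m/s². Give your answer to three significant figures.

v ≈ 7.33 m/s

For this body I = (2/5)MR², i.e. k = I/(MR²) = 0.4.
Pure rolling means v = ωR; then KE = ½Mv² + ½I(v/R)² = ½(1+k)Mv² = (7/10)Mv².
Energy conservation: (7/10)Mv₀² + Mgh = (7/10)Mv², so v² = v₀² + 2gh/(1+k).
v = √(2.22² + 2×9.8×3.49/1.4) = √53.79 ≈ 7.33 m/s.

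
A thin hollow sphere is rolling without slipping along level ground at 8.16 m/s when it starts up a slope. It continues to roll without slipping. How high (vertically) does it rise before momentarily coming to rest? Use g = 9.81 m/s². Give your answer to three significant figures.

Here I = (2/3)MR², so the shape factor k = I/(MR²) = 2/3.
Rolling without slipping gives ω = v/R, so the total kinetic energy is ½Mv² + ½Iω² = ½(1+k)Mv² = (5/6)Mv².
At the top the kinetic energy is zero, so (5/6)Mv₀² = Mgh.
Thus h = (1+k)v₀²/(2g) = 1.667 × 8.16² / (2 × 9.81) ≈ 5.66 m.

h ≈ 5.66 m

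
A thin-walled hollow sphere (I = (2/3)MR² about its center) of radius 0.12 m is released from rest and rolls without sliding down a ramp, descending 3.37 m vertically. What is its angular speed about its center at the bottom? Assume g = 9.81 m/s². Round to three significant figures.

ω ≈ 52.5 rad/s

For this body I = (2/3)MR², i.e. k = I/(MR²) = 2/3.
Rolling without slipping gives ω = v/R, so the total kinetic energy is ½Mv² + ½Iω² = ½(1+k)Mv² = (5/6)Mv².
Energy conservation Mgh = ½(1+k)Mv² gives v = √(2gh/(1+k)) = √(2 × 9.81 × 3.37 / 1.667) = 6.299 m/s.
Then ω = v/R = 6.299 / 0.12 ≈ 52.5 rad/s.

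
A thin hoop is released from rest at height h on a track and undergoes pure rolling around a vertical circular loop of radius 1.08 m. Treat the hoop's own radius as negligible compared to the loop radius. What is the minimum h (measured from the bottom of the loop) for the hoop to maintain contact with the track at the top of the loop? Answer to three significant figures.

h_min ≈ 3.24 m

Here I = MR², so the shape factor k = I/(MR²) = 1.
At the top of the loop, the minimum-contact condition is Mg = Mv_top²/r, so v_top² = gr.
With ω = v/R, the kinetic energy at speed v is ½(1+k)Mv² = Mv².
Energy conservation from release (height h) to the top (height 2r): Mgh = Mg(2r) + M·gr.
Thus h_min = 2r + (1+k)r/2 = r(2 + 2/2) = 1.08 × 3 ≈ 3.24 m.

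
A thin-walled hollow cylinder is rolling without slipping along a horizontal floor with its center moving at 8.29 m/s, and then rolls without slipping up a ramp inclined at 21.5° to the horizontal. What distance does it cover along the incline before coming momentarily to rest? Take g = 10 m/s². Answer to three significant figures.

d ≈ 18.8 m

For this body I = MR², i.e. k = I/(MR²) = 1.
The rolling condition ω = v/R makes the rotational term ½I(v/R)² = ½kMv², so KE_total = ½(1+k)Mv² = Mv².
Setting this equal to Mgh gives the vertical rise h = (1+k)v₀²/(2g) = 2×8.29²/(2×10) = 6.872 m.
The distance along the slope is d = h/sinθ = 6.872/sin21.5° ≈ 18.8 m.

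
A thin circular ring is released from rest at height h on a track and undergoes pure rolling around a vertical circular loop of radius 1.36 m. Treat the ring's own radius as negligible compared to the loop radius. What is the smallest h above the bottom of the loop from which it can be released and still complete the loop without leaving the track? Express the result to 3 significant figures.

For this body I = MR², i.e. k = I/(MR²) = 1.
At the top, contact is just lost when gravity alone supplies the centripetal force: Mg = Mv_top²/r, i.e. v_top² = gr.
With ω = v/R, the kinetic energy at speed v is ½(1+k)Mv² = Mv².
Energy conservation from release (height h) to the top (height 2r): Mgh = Mg(2r) + M·gr.
Thus h_min = 2r + (1+k)r/2 = r(2 + 2/2) = 1.36 × 3 ≈ 4.08 m.

h_min ≈ 4.08 m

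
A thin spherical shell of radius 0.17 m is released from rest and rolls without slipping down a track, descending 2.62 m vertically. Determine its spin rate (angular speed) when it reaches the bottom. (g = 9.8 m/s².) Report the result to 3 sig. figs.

ω ≈ 32.7 rad/s

With I = (2/3)MR², the ratio k = I/(MR²) is 2/3.
The rolling condition ω = v/R makes the rotational term ½I(v/R)² = ½kMv², so KE_total = ½(1+k)Mv² = (5/6)Mv².
Energy conservation Mgh = ½(1+k)Mv² gives v = √(2gh/(1+k)) = √(2 × 9.8 × 2.62 / 1.667) = 5.551 m/s.
Then ω = v/R = 5.551 / 0.17 ≈ 32.7 rad/s.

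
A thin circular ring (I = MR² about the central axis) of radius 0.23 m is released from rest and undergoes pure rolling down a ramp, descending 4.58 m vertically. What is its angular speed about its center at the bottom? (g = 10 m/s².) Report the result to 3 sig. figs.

ω ≈ 29.4 rad/s

For this body I = MR², i.e. k = I/(MR²) = 1.
Rolling without slipping gives ω = v/R, so the total kinetic energy is ½Mv² + ½Iω² = ½(1+k)Mv² = Mv².
Energy conservation Mgh = ½(1+k)Mv² gives v = √(2gh/(1+k)) = √(2 × 10 × 4.58 / 2) = 6.768 m/s.
The angular speed follows from ω = v/R = 6.768/0.23 ≈ 29.4 rad/s.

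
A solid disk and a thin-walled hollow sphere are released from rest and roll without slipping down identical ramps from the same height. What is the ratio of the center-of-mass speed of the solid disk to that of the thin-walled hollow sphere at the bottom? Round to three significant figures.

v_ratio ≈ 1.05

Each satisfies Mgh = ½(1+k)Mv² with k = I/(MR²), so v ∝ 1/√(1+k).
For the solid disk k = 0.5; for the thin-walled hollow sphere k = 2/3.
v₁/v₂ = √((1+k₂)/(1+k₁)) = √(1.667/1.5) ≈ 1.05.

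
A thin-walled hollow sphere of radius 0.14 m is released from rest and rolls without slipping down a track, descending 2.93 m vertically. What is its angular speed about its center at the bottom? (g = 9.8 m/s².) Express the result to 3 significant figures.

ω ≈ 41.9 rad/s

Here I = (2/3)MR², so the shape factor k = I/(MR²) = 2/3.
Rolling without slipping gives ω = v/R, so the total kinetic energy is ½Mv² + ½Iω² = ½(1+k)Mv² = (5/6)Mv².
Energy conservation Mgh = ½(1+k)Mv² gives v = √(2gh/(1+k)) = √(2 × 9.8 × 2.93 / 1.667) = 5.87 m/s.
Then ω = v/R = 5.87 / 0.14 ≈ 41.9 rad/s.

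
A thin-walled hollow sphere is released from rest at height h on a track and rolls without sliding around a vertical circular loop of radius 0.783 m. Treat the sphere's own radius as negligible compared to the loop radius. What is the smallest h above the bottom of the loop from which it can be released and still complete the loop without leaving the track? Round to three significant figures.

The moment of inertia is (2/3)MR², giving k ≡ I/(MR²) = 2/3.
At the top, contact is just lost when gravity alone supplies the centripetal force: Mg = Mv_top²/r, i.e. v_top² = gr.
With ω = v/R, the kinetic energy at speed v is ½(1+k)Mv² = (5/6)Mv².
Energy conservation from release (height h) to the top (height 2r): Mgh = Mg(2r) + (5/6)M·gr.
Thus h_min = 2r + (1+k)r/2 = r(2 + 1.667/2) = 0.783 × 2.833 ≈ 2.22 m.

h_min ≈ 2.22 m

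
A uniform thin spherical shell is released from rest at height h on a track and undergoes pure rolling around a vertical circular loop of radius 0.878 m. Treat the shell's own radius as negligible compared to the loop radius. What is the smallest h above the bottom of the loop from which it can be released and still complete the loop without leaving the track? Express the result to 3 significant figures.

Here I = (2/3)MR², so the shape factor k = I/(MR²) = 2/3.
At the top, contact is just lost when gravity alone supplies the centripetal force: Mg = Mv_top²/r, i.e. v_top² = gr.
With ω = v/R, the kinetic energy at speed v is ½(1+k)Mv² = (5/6)Mv².
Energy conservation from release (height h) to the top (height 2r): Mgh = Mg(2r) + (5/6)M·gr.
Thus h_min = 2r + (1+k)r/2 = r(2 + 1.667/2) = 0.878 × 2.833 ≈ 2.49 m.

h_min ≈ 2.49 m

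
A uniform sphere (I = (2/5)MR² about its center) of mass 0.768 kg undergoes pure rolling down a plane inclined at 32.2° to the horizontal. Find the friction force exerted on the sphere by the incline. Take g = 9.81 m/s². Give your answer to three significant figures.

For this body I = (2/5)MR², i.e. k = I/(MR²) = 0.4.
Newton's second law down the slope: Mg sinθ − f = Ma. The torque equation fR = Iα (with α = a/R) gives f = kMa.
Combining, a = g sinθ/(1+k) and f = kMa = kMg sinθ/(1+k).
f = 0.4 × 0.768 × 9.81 × sin32.2° / 1.4 ≈ 1.15 N.

f ≈ 1.15 N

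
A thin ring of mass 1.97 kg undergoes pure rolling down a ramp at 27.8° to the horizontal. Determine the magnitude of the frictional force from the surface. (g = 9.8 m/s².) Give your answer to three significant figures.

Here I = MR², so the shape factor k = I/(MR²) = 1.
Along the incline Mg sinθ − f = Ma, and torque about the center fR = Iα = kMR²(a/R) gives f = kMa.
Combining, a = g sinθ/(1+k) and f = kMa = kMg sinθ/(1+k).
f = 1 × 1.97 × 9.8 × sin27.8° / 2 ≈ 4.50 N.

f ≈ 4.50 N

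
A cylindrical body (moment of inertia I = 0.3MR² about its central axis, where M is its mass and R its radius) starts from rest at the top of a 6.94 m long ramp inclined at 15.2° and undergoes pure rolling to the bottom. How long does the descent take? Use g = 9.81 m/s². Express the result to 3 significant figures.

t ≈ 2.65 s

For this body I = 0.3MR², i.e. k = I/(MR²) = 0.3.
Newton's second law down the slope: Mg sinθ − f = Ma. The torque equation fR = Iα (with α = a/R) gives f = kMa.
Hence a = g sinθ/(1+k) = 9.81×sin15.2°/1.3 = 1.979 m/s².
Starting from rest, L = ½at², so t = √(2L/a) = √(2×6.94/1.979) ≈ 2.65 s.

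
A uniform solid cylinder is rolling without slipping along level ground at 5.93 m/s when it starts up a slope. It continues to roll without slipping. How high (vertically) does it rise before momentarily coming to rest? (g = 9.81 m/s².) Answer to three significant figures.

h ≈ 2.69 m

The moment of inertia is (1/2)MR², giving k ≡ I/(MR²) = 0.5.
Rolling without slipping gives ω = v/R, so the total kinetic energy is ½Mv² + ½Iω² = ½(1+k)Mv² = (3/4)Mv².
At the top the kinetic energy is zero, so (3/4)Mv₀² = Mgh.
Thus h = (1+k)v₀²/(2g) = 1.5 × 5.93² / (2 × 9.81) ≈ 2.69 m.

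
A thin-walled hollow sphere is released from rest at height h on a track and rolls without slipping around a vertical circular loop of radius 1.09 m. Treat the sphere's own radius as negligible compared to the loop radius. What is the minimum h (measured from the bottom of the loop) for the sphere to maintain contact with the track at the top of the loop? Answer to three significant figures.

h_min ≈ 3.09 m

With I = (2/3)MR², the ratio k = I/(MR²) is 2/3.
At the top of the loop, the minimum-contact condition is Mg = Mv_top²/r, so v_top² = gr.
With ω = v/R, the kinetic energy at speed v is ½(1+k)Mv² = (5/6)Mv².
Energy conservation from release (height h) to the top (height 2r): Mgh = Mg(2r) + (5/6)M·gr.
Thus h_min = 2r + (1+k)r/2 = r(2 + 1.667/2) = 1.09 × 2.833 ≈ 3.09 m.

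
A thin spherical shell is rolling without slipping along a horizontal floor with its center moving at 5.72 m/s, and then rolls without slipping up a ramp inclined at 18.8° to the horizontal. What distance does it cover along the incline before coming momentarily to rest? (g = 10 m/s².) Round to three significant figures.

With I = (2/3)MR², the ratio k = I/(MR²) is 2/3.
Rolling without slipping gives ω = v/R, so the total kinetic energy is ½Mv² + ½Iω² = ½(1+k)Mv² = (5/6)Mv².
Setting this equal to Mgh gives the vertical rise h = (1+k)v₀²/(2g) = 1.667×5.72²/(2×10) = 2.727 m.
The distance along the slope is d = h/sinθ = 2.727/sin18.8° ≈ 8.46 m.

d ≈ 8.46 m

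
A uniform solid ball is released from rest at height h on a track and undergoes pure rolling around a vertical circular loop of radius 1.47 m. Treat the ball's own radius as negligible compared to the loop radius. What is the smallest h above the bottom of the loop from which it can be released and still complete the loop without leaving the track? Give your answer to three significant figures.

With I = (2/5)MR², the ratio k = I/(MR²) is 0.4.
At the top, contact is just lost when gravity alone supplies the centripetal force: Mg = Mv_top²/r, i.e. v_top² = gr.
With ω = v/R, the kinetic energy at speed v is ½(1+k)Mv² = (7/10)Mv².
Energy conservation from release (height h) to the top (height 2r): Mgh = Mg(2r) + (7/10)M·gr.
Thus h_min = 2r + (1+k)r/2 = r(2 + 1.4/2) = 1.47 × 2.7 ≈ 3.97 m.

h_min ≈ 3.97 m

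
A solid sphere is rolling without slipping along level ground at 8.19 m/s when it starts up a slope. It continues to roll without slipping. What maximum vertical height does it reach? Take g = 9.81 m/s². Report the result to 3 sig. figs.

With I = (2/5)MR², the ratio k = I/(MR²) is 0.4.
Since it rolls without slipping, ω = v/R and KE = ½Mv² + ½Iω² = ½(1+k)Mv² = (7/10)Mv².
At the top the kinetic energy is zero, so (7/10)Mv₀² = Mgh.
Thus h = (1+k)v₀²/(2g) = 1.4 × 8.19² / (2 × 9.81) ≈ 4.79 m.

h ≈ 4.79 m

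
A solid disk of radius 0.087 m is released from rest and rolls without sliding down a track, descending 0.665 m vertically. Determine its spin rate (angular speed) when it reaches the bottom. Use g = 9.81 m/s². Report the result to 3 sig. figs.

ω ≈ 33.9 rad/s

For this body I = (1/2)MR², i.e. k = I/(MR²) = 0.5.
Rolling without slipping gives ω = v/R, so the total kinetic energy is ½Mv² + ½Iω² = ½(1+k)Mv² = (3/4)Mv².
Energy conservation Mgh = ½(1+k)Mv² gives v = √(2gh/(1+k)) = √(2 × 9.81 × 0.665 / 1.5) = 2.949 m/s.
The angular speed follows from ω = v/R = 2.949/0.087 ≈ 33.9 rad/s.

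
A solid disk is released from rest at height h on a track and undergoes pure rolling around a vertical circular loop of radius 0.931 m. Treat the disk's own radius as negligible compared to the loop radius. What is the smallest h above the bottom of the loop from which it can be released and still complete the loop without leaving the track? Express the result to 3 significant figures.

h_min ≈ 2.56 m

With I = (1/2)MR², the ratio k = I/(MR²) is 0.5.
At the top, contact is just lost when gravity alone supplies the centripetal force: Mg = Mv_top²/r, i.e. v_top² = gr.
With ω = v/R, the kinetic energy at speed v is ½(1+k)Mv² = (3/4)Mv².
Energy conservation from release (height h) to the top (height 2r): Mgh = Mg(2r) + (3/4)M·gr.
Thus h_min = 2r + (1+k)r/2 = r(2 + 1.5/2) = 0.931 × 2.75 ≈ 2.56 m.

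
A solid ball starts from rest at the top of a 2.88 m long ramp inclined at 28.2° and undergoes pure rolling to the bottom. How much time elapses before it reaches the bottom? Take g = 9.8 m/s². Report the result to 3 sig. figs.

t ≈ 1.32 s

For this body I = (2/5)MR², i.e. k = I/(MR²) = 0.4.
Along the incline Mg sinθ − f = Ma, and torque about the center fR = Iα = kMR²(a/R) gives f = kMa.
Hence a = g sinθ/(1+k) = 9.8×sin28.2°/1.4 = 3.308 m/s².
Starting from rest, L = ½at², so t = √(2L/a) = √(2×2.88/3.308) ≈ 1.32 s.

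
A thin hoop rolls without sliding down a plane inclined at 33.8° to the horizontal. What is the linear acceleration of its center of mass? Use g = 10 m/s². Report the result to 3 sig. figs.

With I = MR², the ratio k = I/(MR²) is 1.
Translational: Mg sinθ − f = Ma. Rotational about the CM: fR = Iα = kMRa, so f = kMa.
Eliminating f: Mg sinθ = (1+k)Ma, so a = g sinθ/(1+k) = 10 × sin33.8° / 2 ≈ 2.78 m/s².

a ≈ 2.78 m/s²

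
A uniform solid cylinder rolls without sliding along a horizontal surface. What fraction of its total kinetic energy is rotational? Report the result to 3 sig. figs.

fraction ≈ 0.333

For this body I = (1/2)MR², i.e. k = I/(MR²) = 0.5.
With ω = v/R, KE_trans = ½Mv² and KE_rot = ½Iω² = ½kMv², so KE_total = ½(1+k)Mv².
The rotational fraction is therefore k/(1+k) = 0.5/1.5 ≈ 0.333.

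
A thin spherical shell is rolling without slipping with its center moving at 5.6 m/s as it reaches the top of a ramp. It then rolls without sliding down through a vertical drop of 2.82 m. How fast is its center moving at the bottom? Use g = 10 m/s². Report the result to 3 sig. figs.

v ≈ 8.07 m/s

The moment of inertia is (2/3)MR², giving k ≡ I/(MR²) = 2/3.
The rolling condition ω = v/R makes the rotational term ½I(v/R)² = ½kMv², so KE_total = ½(1+k)Mv² = (5/6)Mv².
Energy conservation: (5/6)Mv₀² + Mgh = (5/6)Mv², so v² = v₀² + 2gh/(1+k).
v = √(5.6² + 2×10×2.82/1.667) = √65.2 ≈ 8.07 m/s.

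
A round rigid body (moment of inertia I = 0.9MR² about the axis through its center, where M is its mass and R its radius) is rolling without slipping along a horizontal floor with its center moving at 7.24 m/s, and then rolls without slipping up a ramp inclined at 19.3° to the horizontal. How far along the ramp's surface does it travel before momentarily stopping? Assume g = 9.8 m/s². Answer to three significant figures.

d ≈ 15.4 m

The moment of inertia is 0.9MR², giving k ≡ I/(MR²) = 0.9.
The rolling condition ω = v/R makes the rotational term ½I(v/R)² = ½kMv², so KE_total = ½(1+k)Mv² = (19/20)Mv².
Setting this equal to Mgh gives the vertical rise h = (1+k)v₀²/(2g) = 1.9×7.24²/(2×9.8) = 5.081 m.
Along the incline, d = h/sinθ = 5.081/sin19.3° ≈ 15.4 m.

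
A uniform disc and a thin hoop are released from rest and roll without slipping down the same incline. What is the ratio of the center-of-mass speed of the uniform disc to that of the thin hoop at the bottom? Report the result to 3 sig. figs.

v_ratio ≈ 1.15

Each satisfies Mgh = ½(1+k)Mv² with k = I/(MR²), so v ∝ 1/√(1+k).
For the uniform disc k = 0.5; for the thin hoop k = 1.
v₁/v₂ = √((1+k₂)/(1+k₁)) = √(2/1.5) ≈ 1.15.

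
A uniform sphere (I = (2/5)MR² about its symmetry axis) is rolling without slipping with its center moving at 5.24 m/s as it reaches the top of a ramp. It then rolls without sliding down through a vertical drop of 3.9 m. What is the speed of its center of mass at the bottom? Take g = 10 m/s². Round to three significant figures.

v ≈ 9.12 m/s

For this body I = (2/5)MR², i.e. k = I/(MR²) = 0.4.
Since it rolls without slipping, ω = v/R and KE = ½Mv² + ½Iω² = ½(1+k)Mv² = (7/10)Mv².
Energy conservation: (7/10)Mv₀² + Mgh = (7/10)Mv², so v² = v₀² + 2gh/(1+k).
v = √(5.24² + 2×10×3.9/1.4) = √83.17 ≈ 9.12 m/s.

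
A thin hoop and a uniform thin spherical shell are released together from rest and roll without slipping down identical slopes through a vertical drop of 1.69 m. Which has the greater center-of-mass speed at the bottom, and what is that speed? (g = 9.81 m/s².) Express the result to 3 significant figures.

For rolling without slipping, Mgh = ½(1+k)Mv² where k = I/(MR²), so v = √(2gh/(1+k)).
Thin hoop: k = 1, giving v = √(2×9.81×1.69/2) = 4.072 m/s.
Uniform thin spherical shell: k = 2/3, giving v = √(2×9.81×1.69/1.667) = 4.46 m/s.
The smaller k wins: the uniform thin spherical shell, at ≈ 4.46 m/s.

the uniform thin spherical shell, at v ≈ 4.46 m/s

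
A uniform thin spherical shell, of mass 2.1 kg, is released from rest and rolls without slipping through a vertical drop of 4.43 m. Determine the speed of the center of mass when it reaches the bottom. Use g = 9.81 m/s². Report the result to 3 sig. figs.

v ≈ 7.22 m/s

For this body I = (2/3)MR², i.e. k = I/(MR²) = 2/3.
Rolling without slipping gives ω = v/R, so the total kinetic energy is ½Mv² + ½Iω² = ½(1+k)Mv² = (5/6)Mv².
Setting Mgh = (5/6)Mv² gives v = √(2gh/(1+k)) = √(2·9.81·4.43/1.667) ≈ 7.22 m/s.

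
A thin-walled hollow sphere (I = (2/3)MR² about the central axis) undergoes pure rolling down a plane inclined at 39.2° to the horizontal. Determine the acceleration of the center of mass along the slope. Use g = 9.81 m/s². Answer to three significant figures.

a ≈ 3.72 m/s²

Here I = (2/3)MR², so the shape factor k = I/(MR²) = 2/3.
Newton's second law down the slope: Mg sinθ − f = Ma. The torque equation fR = Iα (with α = a/R) gives f = kMa.
Eliminating f: Mg sinθ = (1+k)Ma, so a = g sinθ/(1+k) = 9.81 × sin39.2° / 1.667 ≈ 3.72 m/s².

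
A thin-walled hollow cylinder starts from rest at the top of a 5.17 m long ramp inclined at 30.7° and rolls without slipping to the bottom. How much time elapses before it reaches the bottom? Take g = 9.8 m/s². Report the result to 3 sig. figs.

Here I = MR², so the shape factor k = I/(MR²) = 1.
Along the incline Mg sinθ − f = Ma, and torque about the center fR = Iα = kMR²(a/R) gives f = kMa.
Hence a = g sinθ/(1+k) = 9.8×sin30.7°/2 = 2.502 m/s².
Starting from rest, L = ½at², so t = √(2L/a) = √(2×5.17/2.502) ≈ 2.03 s.

t ≈ 2.03 s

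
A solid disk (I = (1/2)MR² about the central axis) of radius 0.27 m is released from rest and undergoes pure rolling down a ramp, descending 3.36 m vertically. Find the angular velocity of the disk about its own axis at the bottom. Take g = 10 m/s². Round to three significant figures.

With I = (1/2)MR², the ratio k = I/(MR²) is 0.5.
Since it rolls without slipping, ω = v/R and KE = ½Mv² + ½Iω² = ½(1+k)Mv² = (3/4)Mv².
Energy conservation Mgh = ½(1+k)Mv² gives v = √(2gh/(1+k)) = √(2 × 10 × 3.36 / 1.5) = 6.693 m/s.
Then ω = v/R = 6.693 / 0.27 ≈ 24.8 rad/s.

ω ≈ 24.8 rad/s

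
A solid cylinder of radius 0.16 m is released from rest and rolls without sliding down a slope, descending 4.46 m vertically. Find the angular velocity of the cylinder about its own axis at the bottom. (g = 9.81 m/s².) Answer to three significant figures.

ω ≈ 47.7 rad/s

The moment of inertia is (1/2)MR², giving k ≡ I/(MR²) = 0.5.
Rolling without slipping gives ω = v/R, so the total kinetic energy is ½Mv² + ½Iω² = ½(1+k)Mv² = (3/4)Mv².
Energy conservation Mgh = ½(1+k)Mv² gives v = √(2gh/(1+k)) = √(2 × 9.81 × 4.46 / 1.5) = 7.638 m/s.
Then ω = v/R = 7.638 / 0.16 ≈ 47.7 rad/s.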